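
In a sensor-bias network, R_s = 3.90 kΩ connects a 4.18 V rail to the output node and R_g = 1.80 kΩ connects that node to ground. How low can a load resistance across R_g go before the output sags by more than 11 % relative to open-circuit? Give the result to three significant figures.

Output resistance R_th = R_s‖R_g = (3.90 × 1.80)/5.700 = 1.232 kΩ.
The fractional drop is R_th/(R_th + R_L); requiring this ≤ 0.110 gives R_L ≥ R_th(1/0.110 − 1) = 1.232 × 8.091 = 9.96 kΩ.

R_L(min) ≈ 9.96 kΩ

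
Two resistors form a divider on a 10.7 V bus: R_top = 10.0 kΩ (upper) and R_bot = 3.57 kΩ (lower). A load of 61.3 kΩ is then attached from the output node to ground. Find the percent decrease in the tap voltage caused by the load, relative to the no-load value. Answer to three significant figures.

4.12 %

The divider's output (Thévenin) resistance is R_top‖R_bot = 2.631 kΩ.
Fractional drop under load = R_th/(R_th + R_L) = 2.631 / (2.631 + 61.3) = 0.04115.
So the output falls by 4.12 %.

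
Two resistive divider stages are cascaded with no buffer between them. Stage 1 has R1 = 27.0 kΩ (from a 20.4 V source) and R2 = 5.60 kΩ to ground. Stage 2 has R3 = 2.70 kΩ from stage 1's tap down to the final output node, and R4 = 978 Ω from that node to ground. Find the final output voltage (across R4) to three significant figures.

V_out ≈ 0.412 V

Stage 2 presents R3+R4 = 3678 Ω as a load on stage 1's tap.
Stage 1's lower leg becomes R2‖(R3+R4) = 2220 Ω, so V_mid = 20.4 × 2220/29220 = 1.550 V.
Stage 2 is itself unloaded: V_out = V_mid × R4/(R3+R4) = 1.550 × 978/3678 = 0.412 V.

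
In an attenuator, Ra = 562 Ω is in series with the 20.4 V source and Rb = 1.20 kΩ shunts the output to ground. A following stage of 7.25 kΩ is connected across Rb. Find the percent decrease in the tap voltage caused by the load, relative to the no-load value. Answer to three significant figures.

The divider's output (Thévenin) resistance is Ra‖Rb = 382.7 Ω.
Fractional drop under load = R_th/(R_th + R_L) = 382.7 / (382.7 + 7250) = 0.05015.
So the output falls by 5.01 %.

5.01 %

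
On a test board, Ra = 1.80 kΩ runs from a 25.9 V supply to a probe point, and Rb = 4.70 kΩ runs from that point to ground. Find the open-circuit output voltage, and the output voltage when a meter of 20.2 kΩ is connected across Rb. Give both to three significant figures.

Open-circuit: V = 25.9 × 4.70/(1.80 + 4.70) = 18.7 V.
With the load, Rb becomes Rb‖R_L = 3.813 kΩ, so V = 25.9 × 3.813/5.613 = 17.6 V.

Unloaded: 18.7 V; loaded: 17.6 V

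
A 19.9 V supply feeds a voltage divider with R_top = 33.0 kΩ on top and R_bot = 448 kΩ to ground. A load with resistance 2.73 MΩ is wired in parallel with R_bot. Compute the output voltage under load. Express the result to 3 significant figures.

V_out ≈ 18.3 V

The load sits in parallel with R_bot: R_bot‖R_L = (448 × 2730) / (448 + 2730) = 384.8 kΩ.
V_out = 19.9 × 384.8 / (33.0 + 384.8) = 19.9 × 384.8/417.8 = 18.3 V.
(Unloaded it would have been 18.5 V.)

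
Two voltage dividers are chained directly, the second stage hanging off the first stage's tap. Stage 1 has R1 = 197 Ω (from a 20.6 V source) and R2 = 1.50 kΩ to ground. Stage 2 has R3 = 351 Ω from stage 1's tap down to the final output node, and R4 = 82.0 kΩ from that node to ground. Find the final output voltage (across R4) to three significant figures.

Stage 2 presents R3+R4 = 82350 Ω as a load on stage 1's tap.
Stage 1's lower leg becomes R2‖(R3+R4) = 1473 Ω, so V_mid = 20.6 × 1473/1670 = 18.17 V.
Stage 2 is itself unloaded: V_out = V_mid × R4/(R3+R4) = 18.17 × 82000/82350 = 18.1 V.

V_out ≈ 18.1 V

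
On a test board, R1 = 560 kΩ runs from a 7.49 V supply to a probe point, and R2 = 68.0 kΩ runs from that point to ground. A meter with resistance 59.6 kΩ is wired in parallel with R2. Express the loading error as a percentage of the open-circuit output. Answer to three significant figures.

50.4 %

The divider's output (Thévenin) resistance is R1‖R2 = 60.64 kΩ.
Fractional drop under load = R_th/(R_th + R_L) = 60.64 / (60.64 + 59.6) = 0.5043.
So the output falls by 50.4 %.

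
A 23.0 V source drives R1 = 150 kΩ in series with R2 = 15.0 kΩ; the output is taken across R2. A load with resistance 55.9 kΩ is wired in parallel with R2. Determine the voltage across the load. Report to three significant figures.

V_out ≈ 1.68 V

The load sits in parallel with R2: R2‖R_L = (15.0 × 55.9) / (15.0 + 55.9) = 11.83 kΩ.
V_out = 23.0 × 11.83 / (150 + 11.83) = 23.0 × 11.83/161.8 = 1.68 V.
(Unloaded it would have been 2.09 V.)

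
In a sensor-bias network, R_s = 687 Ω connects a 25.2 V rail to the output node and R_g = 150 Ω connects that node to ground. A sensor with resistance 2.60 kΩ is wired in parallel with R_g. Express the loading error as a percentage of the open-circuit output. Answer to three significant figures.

The divider's output (Thévenin) resistance is R_s‖R_g = 123.1 Ω.
Fractional drop under load = R_th/(R_th + R_L) = 123.1 / (123.1 + 2600) = 0.04521.
So the output falls by 4.52 %.

4.52 %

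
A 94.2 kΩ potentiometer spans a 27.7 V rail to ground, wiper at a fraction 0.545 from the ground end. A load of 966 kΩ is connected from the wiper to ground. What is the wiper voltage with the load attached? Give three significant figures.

V ≈ 14.7 V

The wiper splits the pot into (1−α)R = 42.86 kΩ above and αR = 51.34 kΩ below.
Lower section ‖ load = 48.75 kΩ.
V_wiper = 27.7 × 48.75/(42.86 + 48.75) = 14.7 V.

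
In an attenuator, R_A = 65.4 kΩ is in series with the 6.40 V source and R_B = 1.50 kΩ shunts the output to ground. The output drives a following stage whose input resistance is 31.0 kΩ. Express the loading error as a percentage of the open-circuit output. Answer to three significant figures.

4.52 %

The divider's output (Thévenin) resistance is R_A‖R_B = 1.466 kΩ.
Fractional drop under load = R_th/(R_th + R_L) = 1.466 / (1.466 + 31.0) = 0.04517.
So the output falls by 4.52 %.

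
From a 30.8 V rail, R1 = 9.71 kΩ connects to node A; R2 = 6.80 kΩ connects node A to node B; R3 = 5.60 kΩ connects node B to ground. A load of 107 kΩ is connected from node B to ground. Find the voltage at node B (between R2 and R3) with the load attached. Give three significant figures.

At node B, R3 is in parallel with the load: R3‖R_L = 5.321 kΩ.
Below node A the resistance is R2 + (R3‖R_L) = 12.12 kΩ, so V_A = 30.8 × 12.12/21.83 = 17.10 V.
Then V_B = V_A × (R3‖R_L)/(R2 + R3‖R_L) = 17.10 × 5.321/12.12 = 7.51 V.

V ≈ 7.51 V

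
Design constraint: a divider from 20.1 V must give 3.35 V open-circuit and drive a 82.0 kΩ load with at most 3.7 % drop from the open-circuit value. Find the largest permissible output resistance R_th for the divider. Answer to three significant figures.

R_th ≤ 3.15 kΩ

Loading drop = R_th/(R_th + R_L) ≤ 0.0370, so R_th ≤ R_L · ε/(1−ε) = 82.0 kΩ × 0.0370/0.9630 = 3.15 kΩ.
(Any R1, R2 with R2/(R1+R2) = 0.167 and R1‖R2 ≤ 3.15 kΩ will meet the spec.)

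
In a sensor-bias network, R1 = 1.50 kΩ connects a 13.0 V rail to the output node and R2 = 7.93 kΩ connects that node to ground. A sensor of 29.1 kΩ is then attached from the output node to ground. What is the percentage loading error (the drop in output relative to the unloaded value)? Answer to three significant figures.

4.15 %

The divider's output (Thévenin) resistance is R1‖R2 = 1.261 kΩ.
Fractional drop under load = R_th/(R_th + R_L) = 1.261 / (1.261 + 29.1) = 0.04155.
So the output falls by 4.15 %.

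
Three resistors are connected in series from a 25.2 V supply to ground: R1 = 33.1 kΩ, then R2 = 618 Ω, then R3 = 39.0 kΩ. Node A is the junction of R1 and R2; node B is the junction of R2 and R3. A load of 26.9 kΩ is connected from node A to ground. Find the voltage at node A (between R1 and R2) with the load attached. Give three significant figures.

Below node A the series string R2+R3 = 39620 Ω sits in parallel with the 26900 Ω load: 16020 Ω.
V_A = 25.2 × 16020/(33100 + 16020) = 8.22 V.

V ≈ 8.22 V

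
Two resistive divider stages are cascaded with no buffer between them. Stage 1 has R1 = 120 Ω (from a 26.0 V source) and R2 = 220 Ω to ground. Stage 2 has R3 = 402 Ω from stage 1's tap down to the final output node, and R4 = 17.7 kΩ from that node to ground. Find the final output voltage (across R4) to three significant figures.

Stage 2 presents R3+R4 = 18100 Ω as a load on stage 1's tap.
Stage 1's lower leg becomes R2‖(R3+R4) = 217.4 Ω, so V_mid = 26.0 × 217.4/337.4 = 16.75 V.
Stage 2 is itself unloaded: V_out = V_mid × R4/(R3+R4) = 16.75 × 17700/18100 = 16.4 V.

V_out ≈ 16.4 V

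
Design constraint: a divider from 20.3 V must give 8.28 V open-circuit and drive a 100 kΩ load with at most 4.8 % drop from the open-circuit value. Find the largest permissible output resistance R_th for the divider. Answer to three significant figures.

R_th ≤ 5.04 kΩ

Loading drop = R_th/(R_th + R_L) ≤ 0.0480, so R_th ≤ R_L · ε/(1−ε) = 100 kΩ × 0.0480/0.9520 = 5.04 kΩ.
(Any R1, R2 with R2/(R1+R2) = 0.408 and R1‖R2 ≤ 5.04 kΩ will meet the spec.)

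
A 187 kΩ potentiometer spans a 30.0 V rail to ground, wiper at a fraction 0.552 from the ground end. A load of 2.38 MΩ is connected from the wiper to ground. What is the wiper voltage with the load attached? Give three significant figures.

V ≈ 16.2 V

The wiper splits the pot into (1−α)R = 83.78 kΩ above and αR = 103.2 kΩ below.
Lower section ‖ load = 98.93 kΩ.
V_wiper = 30.0 × 98.93/(83.78 + 98.93) = 16.2 V.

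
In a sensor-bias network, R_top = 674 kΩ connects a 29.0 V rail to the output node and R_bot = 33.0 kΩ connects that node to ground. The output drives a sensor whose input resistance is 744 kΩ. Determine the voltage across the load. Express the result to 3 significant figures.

The load sits in parallel with R_bot: R_bot‖R_L = (33.0 × 744) / (33.0 + 744) = 31.60 kΩ.
V_out = 29.0 × 31.60 / (674 + 31.60) = 29.0 × 31.60/705.6 = 1.30 V.

V_out ≈ 1.30 V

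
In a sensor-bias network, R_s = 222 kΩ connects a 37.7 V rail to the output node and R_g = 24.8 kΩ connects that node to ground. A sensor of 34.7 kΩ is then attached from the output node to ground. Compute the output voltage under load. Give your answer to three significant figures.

The load sits in parallel with R_g: R_g‖R_L = (24.8 × 34.7) / (24.8 + 34.7) = 14.46 kΩ.
V_out = 37.7 × 14.46 / (222 + 14.46) = 37.7 × 14.46/236.5 = 2.31 V.

V_out ≈ 2.31 V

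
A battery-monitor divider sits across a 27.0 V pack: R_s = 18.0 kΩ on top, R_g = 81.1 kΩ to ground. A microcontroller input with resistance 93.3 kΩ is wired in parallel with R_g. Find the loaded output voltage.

The load sits in parallel with R_g: R_g‖R_L = (81.1 × 93.3) / (81.1 + 93.3) = 43.39 kΩ.
V_out = 27.0 × 43.39 / (18.0 + 43.39) = 27.0 × 43.39/61.39 = 19.1 V.
(Unloaded it would have been 22.1 V.)

V_out ≈ 19.1 V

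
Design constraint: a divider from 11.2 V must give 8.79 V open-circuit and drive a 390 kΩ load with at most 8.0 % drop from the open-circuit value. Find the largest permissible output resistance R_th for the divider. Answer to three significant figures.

Loading drop = R_th/(R_th + R_L) ≤ 0.0800, so R_th ≤ R_L · ε/(1−ε) = 390 kΩ × 0.0800/0.9200 = 33.9 kΩ.

R_th ≤ 33.9 kΩ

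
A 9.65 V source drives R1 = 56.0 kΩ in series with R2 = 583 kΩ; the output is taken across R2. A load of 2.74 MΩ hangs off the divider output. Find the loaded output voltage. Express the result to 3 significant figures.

The load sits in parallel with R2: R2‖R_L = (583 × 2740) / (583 + 2740) = 480.7 kΩ.
V_out = 9.65 × 480.7 / (56.0 + 480.7) = 9.65 × 480.7/536.7 = 8.64 V.
(Unloaded it would have been 8.80 V.)

V_out ≈ 8.64 V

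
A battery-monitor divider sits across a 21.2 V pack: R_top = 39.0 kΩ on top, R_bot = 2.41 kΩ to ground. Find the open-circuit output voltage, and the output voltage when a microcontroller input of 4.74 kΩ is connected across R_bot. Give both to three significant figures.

Open-circuit: V = 21.2 × 2.41/(39.0 + 2.41) = 1.23 V.
With the load, R_bot becomes R_bot‖R_L = 1.598 kΩ, so V = 21.2 × 1.598/40.60 = 0.834 V.

Unloaded: 1.23 V; loaded: 0.834 V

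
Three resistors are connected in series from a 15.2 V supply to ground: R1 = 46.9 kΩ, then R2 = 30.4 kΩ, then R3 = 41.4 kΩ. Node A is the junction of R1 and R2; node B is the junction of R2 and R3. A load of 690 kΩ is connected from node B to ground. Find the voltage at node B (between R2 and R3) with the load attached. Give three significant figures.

At node B, R3 is in parallel with the load: R3‖R_L = 39.06 kΩ.
Below node A the resistance is R2 + (R3‖R_L) = 69.46 kΩ, so V_A = 15.2 × 69.46/116.4 = 9.073 V.
Then V_B = V_A × (R3‖R_L)/(R2 + R3‖R_L) = 9.073 × 39.06/69.46 = 5.10 V.

V ≈ 5.10 V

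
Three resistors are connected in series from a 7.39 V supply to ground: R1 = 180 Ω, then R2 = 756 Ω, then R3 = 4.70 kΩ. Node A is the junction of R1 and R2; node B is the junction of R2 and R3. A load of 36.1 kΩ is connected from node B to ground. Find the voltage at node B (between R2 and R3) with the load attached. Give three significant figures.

At node B, R3 is in parallel with the load: R3‖R_L = 4159 Ω.
Below node A the resistance is R2 + (R3‖R_L) = 4915 Ω, so V_A = 7.39 × 4915/5095 = 7.129 V.
Then V_B = V_A × (R3‖R_L)/(R2 + R3‖R_L) = 7.129 × 4159/4915 = 6.03 V.

V ≈ 6.03 V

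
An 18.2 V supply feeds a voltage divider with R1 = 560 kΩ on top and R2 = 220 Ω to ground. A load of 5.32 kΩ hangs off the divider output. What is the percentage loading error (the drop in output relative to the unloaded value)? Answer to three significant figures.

The divider's output (Thévenin) resistance is R1‖R2 = 219.9 Ω.
Fractional drop under load = R_th/(R_th + R_L) = 219.9 / (219.9 + 5320) = 0.03970.
So the output falls by 3.97 %.

3.97 %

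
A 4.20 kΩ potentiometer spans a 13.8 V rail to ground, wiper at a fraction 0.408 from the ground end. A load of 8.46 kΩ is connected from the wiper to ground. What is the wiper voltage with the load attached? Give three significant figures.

V ≈ 5.03 V

The wiper splits the pot into (1−α)R = 2.486 kΩ above and αR = 1.714 kΩ below.
Lower section ‖ load = 1.425 kΩ.
V_wiper = 13.8 × 1.425/(2.486 + 1.425) = 5.03 V.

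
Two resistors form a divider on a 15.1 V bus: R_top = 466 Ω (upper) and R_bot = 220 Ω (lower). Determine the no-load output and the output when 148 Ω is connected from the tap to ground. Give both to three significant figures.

Open-circuit: V = 15.1 × 220/(466 + 220) = 4.84 V.
With the load, R_bot becomes R_bot‖R_L = 88.48 Ω, so V = 15.1 × 88.48/554.5 = 2.41 V.

Unloaded: 4.84 V; loaded: 2.41 V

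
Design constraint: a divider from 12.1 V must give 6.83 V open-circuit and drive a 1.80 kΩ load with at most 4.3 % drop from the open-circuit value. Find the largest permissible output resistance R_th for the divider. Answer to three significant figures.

R_th ≤ 80.9 Ω

Loading drop = R_th/(R_th + R_L) ≤ 0.0430, so R_th ≤ R_L · ε/(1−ε) = 1.80 kΩ × 0.0430/0.9570 = 80.9 Ω.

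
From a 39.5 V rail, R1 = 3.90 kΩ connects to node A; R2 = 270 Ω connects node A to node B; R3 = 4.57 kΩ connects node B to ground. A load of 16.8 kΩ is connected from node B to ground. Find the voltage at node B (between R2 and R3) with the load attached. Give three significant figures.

At node B, R3 is in parallel with the load: R3‖R_L = 3593 Ω.
Below node A the resistance is R2 + (R3‖R_L) = 3863 Ω, so V_A = 39.5 × 3863/7763 = 19.66 V.
Then V_B = V_A × (R3‖R_L)/(R2 + R3‖R_L) = 19.66 × 3593/3863 = 18.3 V.

V ≈ 18.3 V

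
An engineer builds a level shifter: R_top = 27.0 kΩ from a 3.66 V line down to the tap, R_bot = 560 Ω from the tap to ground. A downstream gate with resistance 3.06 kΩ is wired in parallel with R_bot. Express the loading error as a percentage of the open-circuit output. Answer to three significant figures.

The divider's output (Thévenin) resistance is R_top‖R_bot = 548.6 Ω.
Fractional drop under load = R_th/(R_th + R_L) = 548.6 / (548.6 + 3060) = 0.1520.
So the output falls by 15.2 %.

15.2 %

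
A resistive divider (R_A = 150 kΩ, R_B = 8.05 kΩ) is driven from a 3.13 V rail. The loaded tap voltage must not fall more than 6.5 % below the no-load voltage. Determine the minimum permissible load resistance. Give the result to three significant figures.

Output resistance R_th = R_A‖R_B = (150 × 8.05)/158.1 = 7.640 kΩ.
The fractional drop is R_th/(R_th + R_L); requiring this ≤ 0.0650 gives R_L ≥ R_th(1/0.0650 − 1) = 7.640 × 14.38 = 110 kΩ.

R_L(min) ≈ 110 kΩ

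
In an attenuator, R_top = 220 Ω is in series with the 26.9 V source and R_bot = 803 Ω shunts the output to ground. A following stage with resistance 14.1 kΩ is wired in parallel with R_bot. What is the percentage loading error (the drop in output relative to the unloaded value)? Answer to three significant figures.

1.21 %

The divider's output (Thévenin) resistance is R_top‖R_bot = 172.7 Ω.
Fractional drop under load = R_th/(R_th + R_L) = 172.7 / (172.7 + 14100) = 0.01210.
So the output falls by 1.21 %.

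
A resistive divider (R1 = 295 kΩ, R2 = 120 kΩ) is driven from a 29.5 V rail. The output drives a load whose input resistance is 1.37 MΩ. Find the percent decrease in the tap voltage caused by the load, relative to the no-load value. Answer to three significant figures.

The divider's output (Thévenin) resistance is R1‖R2 = 85.30 kΩ.
Fractional drop under load = R_th/(R_th + R_L) = 85.30 / (85.30 + 1370) = 0.05861.
So the output falls by 5.86 %.

5.86 %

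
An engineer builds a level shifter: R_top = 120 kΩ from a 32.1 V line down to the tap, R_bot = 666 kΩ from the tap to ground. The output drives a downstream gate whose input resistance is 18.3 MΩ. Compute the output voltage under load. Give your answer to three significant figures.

The load sits in parallel with R_bot: R_bot‖R_L = (666 × 18300) / (666 + 18300) = 642.6 kΩ.
V_out = 32.1 × 642.6 / (120 + 642.6) = 32.1 × 642.6/762.6 = 27.0 V.

V_out ≈ 27.0 V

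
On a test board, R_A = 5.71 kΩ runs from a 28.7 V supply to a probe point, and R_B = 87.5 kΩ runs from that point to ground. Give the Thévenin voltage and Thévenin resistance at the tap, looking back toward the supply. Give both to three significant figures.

V_th = 26.9 V, R_th = 5.36 kΩ

V_th is the open-circuit tap voltage: 28.7 × 87.5/(5.71 + 87.5) = 26.9 V.
With the supply zeroed, R_A and R_B appear in parallel from the tap: R_th = R_A‖R_B = (5.71 × 87.5)/93.21 = 5.36 kΩ.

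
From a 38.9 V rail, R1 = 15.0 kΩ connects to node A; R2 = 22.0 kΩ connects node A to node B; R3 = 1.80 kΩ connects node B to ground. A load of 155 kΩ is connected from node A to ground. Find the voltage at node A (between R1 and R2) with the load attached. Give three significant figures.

Below node A the series string R2+R3 = 23.80 kΩ sits in parallel with the 155 kΩ load: 20.63 kΩ.
V_A = 38.9 × 20.63/(15.0 + 20.63) = 22.5 V.

V ≈ 22.5 V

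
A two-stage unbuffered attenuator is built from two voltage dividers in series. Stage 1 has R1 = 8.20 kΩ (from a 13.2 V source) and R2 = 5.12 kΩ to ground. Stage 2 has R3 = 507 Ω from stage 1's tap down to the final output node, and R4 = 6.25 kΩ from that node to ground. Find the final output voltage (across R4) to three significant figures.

Stage 2 presents R3+R4 = 6757 Ω as a load on stage 1's tap.
Stage 1's lower leg becomes R2‖(R3+R4) = 2913 Ω, so V_mid = 13.2 × 2913/11110 = 3.460 V.
Stage 2 is itself unloaded: V_out = V_mid × R4/(R3+R4) = 3.460 × 6250/6757 = 3.20 V.

V_out ≈ 3.20 V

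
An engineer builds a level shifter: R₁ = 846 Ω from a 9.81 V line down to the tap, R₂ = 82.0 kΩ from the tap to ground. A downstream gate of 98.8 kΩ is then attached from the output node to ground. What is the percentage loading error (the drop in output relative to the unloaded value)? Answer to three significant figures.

0.840 %

The divider's output (Thévenin) resistance is R₁‖R₂ = 837.4 Ω.
Fractional drop under load = R_th/(R_th + R_L) = 837.4 / (837.4 + 98800) = 0.008404.
So the output falls by 0.840 %.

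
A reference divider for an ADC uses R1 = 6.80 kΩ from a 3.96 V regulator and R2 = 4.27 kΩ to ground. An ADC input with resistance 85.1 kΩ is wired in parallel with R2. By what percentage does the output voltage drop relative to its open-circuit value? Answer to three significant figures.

2.99 %

The divider's output (Thévenin) resistance is R1‖R2 = 2.623 kΩ.
Fractional drop under load = R_th/(R_th + R_L) = 2.623 / (2.623 + 85.1) = 0.02990.
So the output falls by 2.99 %.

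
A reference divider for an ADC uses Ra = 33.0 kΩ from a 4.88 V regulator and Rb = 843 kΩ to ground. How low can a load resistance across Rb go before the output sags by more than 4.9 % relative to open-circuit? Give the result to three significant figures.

R_L(min) ≈ 616 kΩ

Output resistance R_th = Ra‖Rb = (33.0 × 843)/876.0 = 31.76 kΩ.
The fractional drop is R_th/(R_th + R_L); requiring this ≤ 0.0490 gives R_L ≥ R_th(1/0.0490 − 1) = 31.76 × 19.41 = 616 kΩ.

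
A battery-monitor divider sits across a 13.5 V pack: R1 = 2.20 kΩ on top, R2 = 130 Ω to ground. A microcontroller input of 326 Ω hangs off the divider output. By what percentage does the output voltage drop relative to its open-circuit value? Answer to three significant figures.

27.4 %

Unloaded V = 13.5 × 130/2330 = 0.7532 V.
Loaded: R2‖R_L = 92.94 Ω, giving V = 13.5 × 92.94/2293 = 0.5472 V.
Drop = (0.7532 − 0.5472) / 0.7532 = 27.4 %.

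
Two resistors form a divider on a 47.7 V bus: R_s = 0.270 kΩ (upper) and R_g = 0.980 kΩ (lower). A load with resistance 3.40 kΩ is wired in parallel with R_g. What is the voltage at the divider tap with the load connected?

V_out ≈ 35.2 V

The load sits in parallel with R_g: R_g‖R_L = (980 × 3400) / (980 + 3400) = 760.7 Ω.
V_out = 47.7 × 760.7 / (270 + 760.7) = 47.7 × 760.7/1031 = 35.2 V.
(Unloaded it would have been 37.4 V.)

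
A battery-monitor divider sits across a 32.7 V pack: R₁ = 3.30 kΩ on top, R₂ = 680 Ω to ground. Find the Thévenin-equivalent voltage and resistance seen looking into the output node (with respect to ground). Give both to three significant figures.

V_th is the open-circuit tap voltage: 32.7 × 680/(3300 + 680) = 5.59 V.
With the supply zeroed, R₁ and R₂ appear in parallel from the tap: R_th = R₁‖R₂ = (3300 × 680)/3980 = 564 Ω.

V_th = 5.59 V, R_th = 564 Ω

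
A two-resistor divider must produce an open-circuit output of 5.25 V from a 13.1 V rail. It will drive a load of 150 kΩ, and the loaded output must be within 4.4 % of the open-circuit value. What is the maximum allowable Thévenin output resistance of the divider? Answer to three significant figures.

Loading drop = R_th/(R_th + R_L) ≤ 0.0440, so R_th ≤ R_L · ε/(1−ε) = 150 kΩ × 0.0440/0.9560 = 6.90 kΩ.
(Any R1, R2 with R2/(R1+R2) = 0.401 and R1‖R2 ≤ 6.90 kΩ will meet the spec.)

R_th ≤ 6.90 kΩ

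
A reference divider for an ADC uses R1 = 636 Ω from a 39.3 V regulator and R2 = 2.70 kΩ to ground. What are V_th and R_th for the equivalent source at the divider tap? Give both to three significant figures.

V_th is the open-circuit tap voltage: 39.3 × 2700/(636 + 2700) = 31.8 V.
With the supply zeroed, R1 and R2 appear in parallel from the tap: R_th = R1‖R2 = (636 × 2700)/3336 = 515 Ω.

V_th = 31.8 V, R_th = 515 Ω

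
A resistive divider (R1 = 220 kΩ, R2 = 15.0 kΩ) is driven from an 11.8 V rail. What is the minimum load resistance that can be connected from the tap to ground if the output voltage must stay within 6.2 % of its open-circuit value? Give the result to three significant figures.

Output resistance R_th = R1‖R2 = (220 × 15.0)/235.0 = 14.04 kΩ.
The fractional drop is R_th/(R_th + R_L); requiring this ≤ 0.0620 gives R_L ≥ R_th(1/0.0620 − 1) = 14.04 × 15.13 = 212 kΩ.

R_L(min) ≈ 212 kΩ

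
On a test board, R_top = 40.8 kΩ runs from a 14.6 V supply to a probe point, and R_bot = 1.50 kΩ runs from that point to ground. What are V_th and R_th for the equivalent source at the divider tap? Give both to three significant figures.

V_th = 0.518 V, R_th = 1.45 kΩ

V_th is the open-circuit tap voltage: 14.6 × 1.50/(40.8 + 1.50) = 0.518 V.
With the supply zeroed, R_top and R_bot appear in parallel from the tap: R_th = R_top‖R_bot = (40.8 × 1.50)/42.30 = 1.45 kΩ.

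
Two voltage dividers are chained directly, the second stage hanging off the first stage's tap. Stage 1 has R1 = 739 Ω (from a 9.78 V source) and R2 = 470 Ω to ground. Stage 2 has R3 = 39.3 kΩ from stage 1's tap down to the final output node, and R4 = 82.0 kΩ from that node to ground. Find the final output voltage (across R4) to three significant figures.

Stage 2 presents R3+R4 = 121300 Ω as a load on stage 1's tap.
Stage 1's lower leg becomes R2‖(R3+R4) = 468.2 Ω, so V_mid = 9.78 × 468.2/1207 = 3.793 V.
Stage 2 is itself unloaded: V_out = V_mid × R4/(R3+R4) = 3.793 × 82000/121300 = 2.56 V.

V_out ≈ 2.56 V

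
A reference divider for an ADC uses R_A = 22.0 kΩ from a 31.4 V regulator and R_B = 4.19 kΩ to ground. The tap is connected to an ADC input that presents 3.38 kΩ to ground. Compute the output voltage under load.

The load sits in parallel with R_B: R_B‖R_L = (4.19 × 3.38) / (4.19 + 3.38) = 1.871 kΩ.
V_out = 31.4 × 1.871 / (22.0 + 1.871) = 31.4 × 1.871/23.87 = 2.46 V.

V_out ≈ 2.46 V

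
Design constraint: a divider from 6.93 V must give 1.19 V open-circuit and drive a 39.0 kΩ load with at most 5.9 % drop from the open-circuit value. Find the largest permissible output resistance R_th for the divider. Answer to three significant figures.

R_th ≤ 2.45 kΩ

Loading drop = R_th/(R_th + R_L) ≤ 0.0590, so R_th ≤ R_L · ε/(1−ε) = 39.0 kΩ × 0.0590/0.9410 = 2.45 kΩ.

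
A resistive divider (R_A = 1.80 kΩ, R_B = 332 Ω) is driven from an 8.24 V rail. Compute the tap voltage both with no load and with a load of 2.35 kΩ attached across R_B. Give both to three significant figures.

Unloaded: 1.28 V; loaded: 1.15 V

Open-circuit: V = 8.24 × 332/(1800 + 332) = 1.28 V.
With the load, R_B becomes R_B‖R_L = 290.9 Ω, so V = 8.24 × 290.9/2091 = 1.15 V.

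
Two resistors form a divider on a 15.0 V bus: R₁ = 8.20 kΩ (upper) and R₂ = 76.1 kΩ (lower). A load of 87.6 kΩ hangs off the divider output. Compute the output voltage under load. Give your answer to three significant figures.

V_out ≈ 12.5 V

The load sits in parallel with R₂: R₂‖R_L = (76.1 × 87.6) / (76.1 + 87.6) = 40.72 kΩ.
V_out = 15.0 × 40.72 / (8.20 + 40.72) = 15.0 × 40.72/48.92 = 12.5 V.
(Unloaded it would have been 13.5 V.)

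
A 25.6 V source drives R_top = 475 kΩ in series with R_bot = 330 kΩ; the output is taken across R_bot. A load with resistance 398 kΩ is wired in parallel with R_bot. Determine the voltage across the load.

The load sits in parallel with R_bot: R_bot‖R_L = (330 × 398) / (330 + 398) = 180.4 kΩ.
V_out = 25.6 × 180.4 / (475 + 180.4) = 25.6 × 180.4/655.4 = 7.05 V.

V_out ≈ 7.05 V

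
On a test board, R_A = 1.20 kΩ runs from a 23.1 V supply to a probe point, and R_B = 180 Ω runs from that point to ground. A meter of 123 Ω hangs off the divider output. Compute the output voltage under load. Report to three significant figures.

V_out ≈ 1.33 V

The load sits in parallel with R_B: R_B‖R_L = (180 × 123) / (180 + 123) = 73.07 Ω.
V_out = 23.1 × 73.07 / (1200 + 73.07) = 23.1 × 73.07/1273 = 1.33 V.
(Unloaded it would have been 3.01 V.)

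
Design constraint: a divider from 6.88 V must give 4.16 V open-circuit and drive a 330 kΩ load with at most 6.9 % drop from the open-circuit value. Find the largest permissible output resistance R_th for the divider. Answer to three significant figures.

Loading drop = R_th/(R_th + R_L) ≤ 0.0690, so R_th ≤ R_L · ε/(1−ε) = 330 kΩ × 0.0690/0.9310 = 24.5 kΩ.
(Any R1, R2 with R2/(R1+R2) = 0.605 and R1‖R2 ≤ 24.5 kΩ will meet the spec.)

R_th ≤ 24.5 kΩ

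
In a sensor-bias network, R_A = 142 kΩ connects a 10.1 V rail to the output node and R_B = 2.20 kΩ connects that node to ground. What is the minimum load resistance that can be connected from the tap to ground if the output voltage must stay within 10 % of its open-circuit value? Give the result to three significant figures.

Output resistance R_th = R_A‖R_B = (142 × 2.20)/144.2 = 2.166 kΩ.
The fractional drop is R_th/(R_th + R_L); requiring this ≤ 0.100 gives R_L ≥ R_th(1/0.100 − 1) = 2.166 × 9.000 = 19.5 kΩ.

R_L(min) ≈ 19.5 kΩ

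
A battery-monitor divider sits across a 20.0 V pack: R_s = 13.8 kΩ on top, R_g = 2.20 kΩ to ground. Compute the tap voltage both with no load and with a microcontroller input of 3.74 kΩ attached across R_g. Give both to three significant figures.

Unloaded: 2.75 V; loaded: 1.82 V

Open-circuit: V = 20.0 × 2.20/(13.8 + 2.20) = 2.75 V.
With the load, R_g becomes R_g‖R_L = 1.385 kΩ, so V = 20.0 × 1.385/15.19 = 1.82 V.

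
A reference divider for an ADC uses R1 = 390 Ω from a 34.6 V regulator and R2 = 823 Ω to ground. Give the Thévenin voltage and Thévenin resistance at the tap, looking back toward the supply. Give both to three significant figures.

V_th = 23.5 V, R_th = 265 Ω

V_th is the open-circuit tap voltage: 34.6 × 823/(390 + 823) = 23.5 V.
With the supply zeroed, R1 and R2 appear in parallel from the tap: R_th = R1‖R2 = (390 × 823)/1213 = 265 Ω.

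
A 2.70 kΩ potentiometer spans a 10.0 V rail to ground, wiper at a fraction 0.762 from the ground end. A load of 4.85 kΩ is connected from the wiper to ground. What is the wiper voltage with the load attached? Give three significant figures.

V ≈ 6.92 V

The wiper splits the pot into (1−α)R = 642.6 Ω above and αR = 2057 Ω below.
Lower section ‖ load = 1445 Ω.
V_wiper = 10.0 × 1445/(642.6 + 1445) = 6.92 V.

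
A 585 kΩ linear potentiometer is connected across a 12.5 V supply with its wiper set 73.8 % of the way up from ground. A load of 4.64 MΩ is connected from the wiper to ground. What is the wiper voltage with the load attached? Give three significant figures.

V ≈ 9.01 V

The wiper splits the pot into (1−α)R = 153.3 kΩ above and αR = 431.7 kΩ below.
Lower section ‖ load = 395.0 kΩ.
V_wiper = 12.5 × 395.0/(153.3 + 395.0) = 9.01 V.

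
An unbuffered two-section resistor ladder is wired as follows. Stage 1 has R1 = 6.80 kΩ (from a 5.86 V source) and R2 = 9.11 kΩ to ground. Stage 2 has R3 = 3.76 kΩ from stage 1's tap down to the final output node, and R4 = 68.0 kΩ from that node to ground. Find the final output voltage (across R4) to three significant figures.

V_out ≈ 3.02 V

Stage 2 presents R3+R4 = 71.76 kΩ as a load on stage 1's tap.
Stage 1's lower leg becomes R2‖(R3+R4) = 8.084 kΩ, so V_mid = 5.86 × 8.084/14.88 = 3.183 V.
Stage 2 is itself unloaded: V_out = V_mid × R4/(R3+R4) = 3.183 × 68.0/71.76 = 3.02 V.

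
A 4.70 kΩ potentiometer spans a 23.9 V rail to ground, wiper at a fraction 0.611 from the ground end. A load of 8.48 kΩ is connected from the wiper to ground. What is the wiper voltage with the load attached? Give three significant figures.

The wiper splits the pot into (1−α)R = 1.828 kΩ above and αR = 2.872 kΩ below.
Lower section ‖ load = 2.145 kΩ.
V_wiper = 23.9 × 2.145/(1.828 + 2.145) = 12.9 V.

V ≈ 12.9 V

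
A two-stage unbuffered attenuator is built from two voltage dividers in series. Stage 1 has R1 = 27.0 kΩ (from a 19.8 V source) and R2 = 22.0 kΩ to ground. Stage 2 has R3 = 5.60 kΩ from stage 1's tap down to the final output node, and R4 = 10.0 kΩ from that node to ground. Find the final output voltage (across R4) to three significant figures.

Stage 2 presents R3+R4 = 15.60 kΩ as a load on stage 1's tap.
Stage 1's lower leg becomes R2‖(R3+R4) = 9.128 kΩ, so V_mid = 19.8 × 9.128/36.13 = 5.002 V.
Stage 2 is itself unloaded: V_out = V_mid × R4/(R3+R4) = 5.002 × 10.0/15.60 = 3.21 V.

V_out ≈ 3.21 V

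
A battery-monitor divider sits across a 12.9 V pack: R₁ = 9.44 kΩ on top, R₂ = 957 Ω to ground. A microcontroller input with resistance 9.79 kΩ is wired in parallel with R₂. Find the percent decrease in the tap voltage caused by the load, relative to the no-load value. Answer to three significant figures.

The divider's output (Thévenin) resistance is R₁‖R₂ = 868.9 Ω.
Fractional drop under load = R_th/(R_th + R_L) = 868.9 / (868.9 + 9790) = 0.08152.
So the output falls by 8.15 %.

8.15 %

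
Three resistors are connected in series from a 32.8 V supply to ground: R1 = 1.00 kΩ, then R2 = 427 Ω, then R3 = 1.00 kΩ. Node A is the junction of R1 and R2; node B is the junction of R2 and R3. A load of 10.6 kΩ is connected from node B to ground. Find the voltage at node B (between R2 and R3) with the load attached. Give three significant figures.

At node B, R3 is in parallel with the load: R3‖R_L = 913.8 Ω.
Below node A the resistance is R2 + (R3‖R_L) = 1341 Ω, so V_A = 32.8 × 1341/2341 = 18.79 V.
Then V_B = V_A × (R3‖R_L)/(R2 + R3‖R_L) = 18.79 × 913.8/1341 = 12.8 V.

V ≈ 12.8 V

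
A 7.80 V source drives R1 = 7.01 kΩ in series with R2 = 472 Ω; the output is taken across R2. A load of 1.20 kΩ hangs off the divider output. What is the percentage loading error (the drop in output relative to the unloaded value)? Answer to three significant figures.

26.9 %

The divider's output (Thévenin) resistance is R1‖R2 = 442.2 Ω.
Fractional drop under load = R_th/(R_th + R_L) = 442.2 / (442.2 + 1200) = 0.2693.
So the output falls by 26.9 %.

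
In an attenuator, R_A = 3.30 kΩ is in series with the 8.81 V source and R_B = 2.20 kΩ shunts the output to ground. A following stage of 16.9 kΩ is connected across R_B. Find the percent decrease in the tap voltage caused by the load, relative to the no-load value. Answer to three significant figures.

The divider's output (Thévenin) resistance is R_A‖R_B = 1.320 kΩ.
Fractional drop under load = R_th/(R_th + R_L) = 1.320 / (1.320 + 16.9) = 0.07245.
So the output falls by 7.24 %.

7.24 %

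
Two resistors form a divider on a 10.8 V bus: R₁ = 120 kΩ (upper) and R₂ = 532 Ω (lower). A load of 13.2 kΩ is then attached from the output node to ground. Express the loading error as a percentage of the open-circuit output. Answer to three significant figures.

3.86 %

The divider's output (Thévenin) resistance is R₁‖R₂ = 529.7 Ω.
Fractional drop under load = R_th/(R_th + R_L) = 529.7 / (529.7 + 13200) = 0.03858.
So the output falls by 3.86 %.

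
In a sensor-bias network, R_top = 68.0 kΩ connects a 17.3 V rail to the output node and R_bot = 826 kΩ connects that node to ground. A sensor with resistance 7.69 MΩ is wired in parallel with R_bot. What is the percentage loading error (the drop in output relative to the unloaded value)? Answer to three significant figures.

The divider's output (Thévenin) resistance is R_top‖R_bot = 62.83 kΩ.
Fractional drop under load = R_th/(R_th + R_L) = 62.83 / (62.83 + 7690) = 0.008104.
So the output falls by 0.810 %.

0.810 %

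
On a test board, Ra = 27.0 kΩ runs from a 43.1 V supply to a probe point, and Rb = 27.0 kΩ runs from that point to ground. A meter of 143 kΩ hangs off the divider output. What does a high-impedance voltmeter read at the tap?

V_out ≈ 19.7 V

The load sits in parallel with Rb: Rb‖R_L = (27.0 × 143) / (27.0 + 143) = 22.71 kΩ.
V_out = 43.1 × 22.71 / (27.0 + 22.71) = 43.1 × 22.71/49.71 = 19.7 V.
(Unloaded it would have been 21.6 V.)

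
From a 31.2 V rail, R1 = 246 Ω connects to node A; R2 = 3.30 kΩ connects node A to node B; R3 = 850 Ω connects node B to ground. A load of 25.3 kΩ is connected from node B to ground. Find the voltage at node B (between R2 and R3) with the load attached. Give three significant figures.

V ≈ 5.87 V

At node B, R3 is in parallel with the load: R3‖R_L = 822.4 Ω.
Below node A the resistance is R2 + (R3‖R_L) = 4122 Ω, so V_A = 31.2 × 4122/4368 = 29.44 V.
Then V_B = V_A × (R3‖R_L)/(R2 + R3‖R_L) = 29.44 × 822.4/4122 = 5.87 V.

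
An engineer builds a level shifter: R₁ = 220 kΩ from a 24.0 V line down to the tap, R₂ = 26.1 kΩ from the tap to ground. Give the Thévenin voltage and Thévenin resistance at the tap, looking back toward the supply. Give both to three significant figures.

V_th = 2.55 V, R_th = 23.3 kΩ

V_th is the open-circuit tap voltage: 24.0 × 26.1/(220 + 26.1) = 2.55 V.
With the supply zeroed, R₁ and R₂ appear in parallel from the tap: R_th = R₁‖R₂ = (220 × 26.1)/246.1 = 23.3 kΩ.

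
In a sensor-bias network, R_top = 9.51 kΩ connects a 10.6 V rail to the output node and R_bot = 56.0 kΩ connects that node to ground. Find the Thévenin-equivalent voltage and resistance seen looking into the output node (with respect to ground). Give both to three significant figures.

V_th = 9.06 V, R_th = 8.13 kΩ

V_th is the open-circuit tap voltage: 10.6 × 56.0/(9.51 + 56.0) = 9.06 V.
With the supply zeroed, R_top and R_bot appear in parallel from the tap: R_th = R_top‖R_bot = (9.51 × 56.0)/65.51 = 8.13 kΩ.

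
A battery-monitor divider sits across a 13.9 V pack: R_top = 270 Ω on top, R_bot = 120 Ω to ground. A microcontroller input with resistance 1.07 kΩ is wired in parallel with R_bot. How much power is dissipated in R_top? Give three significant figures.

P ≈ 365 mW

Total resistance from the source is R_top + (R_bot‖R_L) = 377.9 Ω, so I = 13.9/377.9 Ω = 36.78 mA.
P = I²·R_top = (36.78 mA)² × 270 Ω = 365 mW.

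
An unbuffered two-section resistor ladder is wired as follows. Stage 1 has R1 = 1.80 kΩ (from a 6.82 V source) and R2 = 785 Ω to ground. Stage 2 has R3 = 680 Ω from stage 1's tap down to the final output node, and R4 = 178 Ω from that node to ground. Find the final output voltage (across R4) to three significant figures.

Stage 2 presents R3+R4 = 858.0 Ω as a load on stage 1's tap.
Stage 1's lower leg becomes R2‖(R3+R4) = 409.9 Ω, so V_mid = 6.82 × 409.9/2210 = 1.265 V.
Stage 2 is itself unloaded: V_out = V_mid × R4/(R3+R4) = 1.265 × 178/858.0 = 0.262 V.

V_out ≈ 0.262 V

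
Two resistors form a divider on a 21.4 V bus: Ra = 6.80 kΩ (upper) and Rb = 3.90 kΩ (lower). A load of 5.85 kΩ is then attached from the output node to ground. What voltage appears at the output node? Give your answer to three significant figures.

V_out ≈ 5.48 V

The load sits in parallel with Rb: Rb‖R_L = (3.90 × 5.85) / (3.90 + 5.85) = 2.340 kΩ.
V_out = 21.4 × 2.340 / (6.80 + 2.340) = 21.4 × 2.340/9.140 = 5.48 V.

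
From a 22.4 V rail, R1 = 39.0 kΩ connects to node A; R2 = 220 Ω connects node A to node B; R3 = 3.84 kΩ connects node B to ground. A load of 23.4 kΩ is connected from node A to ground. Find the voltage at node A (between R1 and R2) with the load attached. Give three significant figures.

V ≈ 1.83 V

Below node A the series string R2+R3 = 4060 Ω sits in parallel with the 23400 Ω load: 3460 Ω.
V_A = 22.4 × 3460/(39000 + 3460) = 1.83 V.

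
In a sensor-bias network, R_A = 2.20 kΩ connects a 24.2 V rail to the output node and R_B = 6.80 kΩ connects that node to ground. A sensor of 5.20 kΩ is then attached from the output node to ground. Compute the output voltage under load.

The load sits in parallel with R_B: R_B‖R_L = (6.80 × 5.20) / (6.80 + 5.20) = 2.947 kΩ.
V_out = 24.2 × 2.947 / (2.20 + 2.947) = 24.2 × 2.947/5.147 = 13.9 V.

V_out ≈ 13.9 V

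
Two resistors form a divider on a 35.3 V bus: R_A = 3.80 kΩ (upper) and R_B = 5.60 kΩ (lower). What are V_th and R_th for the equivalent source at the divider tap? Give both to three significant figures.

V_th = 21.0 V, R_th = 2.26 kΩ

V_th is the open-circuit tap voltage: 35.3 × 5.60/(3.80 + 5.60) = 21.0 V.
With the supply zeroed, R_A and R_B appear in parallel from the tap: R_th = R_A‖R_B = (3.80 × 5.60)/9.400 = 2.26 kΩ.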